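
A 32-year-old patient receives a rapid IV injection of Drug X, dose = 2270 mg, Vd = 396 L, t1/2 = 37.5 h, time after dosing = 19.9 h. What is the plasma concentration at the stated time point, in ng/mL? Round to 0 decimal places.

C₀ = Dose / Vd = 2270 / 396 = 5.732 mg/L
k = ln2 / t½ = 0.693147 / 37.5 = 0.01848 h⁻¹
C = C₀ · e^(−k·t) = 5.732 × e^(−0.01848 × 19.9)
  = 5.732 × 0.6923 = 3.968 mg/L
Convert: 3.968 mg/L × 1000 = 3968 ng/mL

3968 ng/mL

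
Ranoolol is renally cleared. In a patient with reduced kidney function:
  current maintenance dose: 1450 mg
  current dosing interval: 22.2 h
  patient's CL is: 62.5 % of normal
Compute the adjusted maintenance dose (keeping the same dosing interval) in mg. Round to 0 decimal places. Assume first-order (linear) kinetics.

To keep the same average steady-state level, dosing rate must scale with clearance.
CL ratio = 62.5 / 100 = 0.6250
New dose (same interval) = 1450 × 0.6250 = 906.3 mg

906 mg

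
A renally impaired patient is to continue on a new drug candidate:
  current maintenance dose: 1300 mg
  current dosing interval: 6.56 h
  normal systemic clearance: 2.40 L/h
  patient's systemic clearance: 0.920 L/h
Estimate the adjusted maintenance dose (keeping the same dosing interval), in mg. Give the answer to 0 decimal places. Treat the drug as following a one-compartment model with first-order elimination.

498 mg

To keep the same average steady-state level, dosing rate must scale with clearance.
CL ratio = 0.920 / 2.40 = 0.3833
New dose (same interval) = 1300 × 0.3833 = 498.3 mg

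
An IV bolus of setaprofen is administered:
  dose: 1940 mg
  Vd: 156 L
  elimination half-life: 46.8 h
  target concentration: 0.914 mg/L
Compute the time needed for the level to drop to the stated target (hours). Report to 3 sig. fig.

C₀ = Dose / Vd = 1940 / 156 = 12.44 mg/L
k = ln2 / t½ = 0.693147 / 46.8 = 0.01481 h⁻¹
t = ln(C₀ / C) / k = ln(12.44 / 0.914) / 0.01481
  = ln(13.61) / 0.01481 = 2.611 / 0.01481 = 176.3 h

176 h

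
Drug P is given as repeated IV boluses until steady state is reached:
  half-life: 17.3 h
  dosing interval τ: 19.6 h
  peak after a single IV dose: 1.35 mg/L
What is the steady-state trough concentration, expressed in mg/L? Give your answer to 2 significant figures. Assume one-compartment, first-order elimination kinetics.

1.1 mg/L

k = ln2 / t½ = 0.693147 / 17.3 = 0.04007 h⁻¹
e^(−kτ) = e^(−0.04007 × 19.6) = 0.4560
Accumulation ratio R = 1 / (1 − e^(−kτ)) = 1 / (1 − 0.4560) = 1.838
Steady-state trough = C₀ × R × e^(−kτ) = 1.35 × 1.838 × 0.4560 = 1.131 mg/L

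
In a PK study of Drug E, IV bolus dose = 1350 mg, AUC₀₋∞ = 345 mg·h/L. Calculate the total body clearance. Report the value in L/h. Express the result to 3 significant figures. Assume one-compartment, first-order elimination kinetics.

CL = Dose / AUC = 1350 / 345 = 3.913 L/h

3.91 L/h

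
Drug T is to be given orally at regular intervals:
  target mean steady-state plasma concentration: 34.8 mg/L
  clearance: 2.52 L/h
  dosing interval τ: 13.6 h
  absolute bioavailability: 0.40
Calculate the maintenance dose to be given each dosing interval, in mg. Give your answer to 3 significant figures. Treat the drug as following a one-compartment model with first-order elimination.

At steady state, F × (Dose/τ) = Css × CL.
Dose = Css × CL × τ / F = 34.8 × 2.520 × 13.6 / 0.40 = 2982 mg

2980 mg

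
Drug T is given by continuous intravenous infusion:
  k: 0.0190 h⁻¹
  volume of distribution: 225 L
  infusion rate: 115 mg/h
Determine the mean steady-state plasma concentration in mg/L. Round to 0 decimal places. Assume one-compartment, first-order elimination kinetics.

CL = k × Vd = 0.01900 × 225 = 4.275 L/h
At steady state Css = R₀ / CL = 115 / 4.275 = 26.90 mg/L

27 mg/L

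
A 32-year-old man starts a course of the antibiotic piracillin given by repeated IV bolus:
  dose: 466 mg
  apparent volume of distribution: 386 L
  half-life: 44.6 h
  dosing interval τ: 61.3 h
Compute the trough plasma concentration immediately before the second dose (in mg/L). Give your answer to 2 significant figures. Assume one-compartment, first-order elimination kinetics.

0.47 mg/L

C₀ per dose = Dose / Vd = 466 / 386 = 1.207 mg/L
k = ln2 / t½ = 0.693147 / 44.6 = 0.01554 h⁻¹
Fraction remaining after one interval: r = e^(−kτ) = e^(−0.01554 × 61.3) = 0.3857
Before dose 2, 1 dose has been given (aged 1τ).
C_trough = C₀ × r = 1.207 × 0.3857 = 0.4655 mg/L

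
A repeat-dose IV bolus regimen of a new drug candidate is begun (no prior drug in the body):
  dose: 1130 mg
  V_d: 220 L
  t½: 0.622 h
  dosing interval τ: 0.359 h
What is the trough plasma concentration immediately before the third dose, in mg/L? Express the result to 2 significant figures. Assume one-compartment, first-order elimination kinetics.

5.8 mg/L

C₀ per dose = Dose / Vd = 1130 / 220 = 5.136 mg/L
k = ln2 / t½ = 0.693147 / 0.622 = 1.114 h⁻¹
Fraction remaining after one interval: r = e^(−kτ) = e^(−1.114 × 0.359) = 0.6704
Before dose 3, 2 doses have been given (aged 1τ, 2τ).
C_trough = C₀ × (r + r²) = 5.136 × (0.6704 + 0.4494) = 5.751 mg/L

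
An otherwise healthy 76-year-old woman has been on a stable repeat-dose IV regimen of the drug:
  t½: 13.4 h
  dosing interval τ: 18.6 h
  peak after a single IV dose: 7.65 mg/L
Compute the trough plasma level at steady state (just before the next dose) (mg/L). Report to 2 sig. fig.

4.7 mg/L

k = ln2 / t½ = 0.693147 / 13.4 = 0.05173 h⁻¹
e^(−kτ) = e^(−0.05173 × 18.6) = 0.3821
Accumulation ratio R = 1 / (1 − e^(−kτ)) = 1 / (1 − 0.3821) = 1.618
Steady-state trough = C₀ × R × e^(−kτ) = 7.65 × 1.618 × 0.3821 = 4.730 mg/L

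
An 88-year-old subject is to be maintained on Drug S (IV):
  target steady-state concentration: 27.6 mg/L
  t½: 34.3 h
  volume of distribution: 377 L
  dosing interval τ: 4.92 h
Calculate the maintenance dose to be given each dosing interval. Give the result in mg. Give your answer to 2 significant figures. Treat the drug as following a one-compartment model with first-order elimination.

k = ln2 / t½ = 0.693147 / 34.3 = 0.02021 h⁻¹
CL = k × Vd = 0.02021 × 377 = 7.619 L/h
At steady state, Dose/τ = Css × CL.
Dose = Css × CL × τ = 27.6 × 7.619 × 4.92 = 1035 mg

1000 mg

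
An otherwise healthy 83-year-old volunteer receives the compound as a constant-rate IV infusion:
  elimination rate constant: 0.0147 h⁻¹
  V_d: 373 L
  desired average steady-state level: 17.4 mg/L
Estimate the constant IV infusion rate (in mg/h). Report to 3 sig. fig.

95.4 mg/h

CL = k × Vd = 0.01470 × 373 = 5.483 L/h
At steady state, infusion rate R₀ = Css × CL = 17.4 × 5.483 = 95.40 mg/h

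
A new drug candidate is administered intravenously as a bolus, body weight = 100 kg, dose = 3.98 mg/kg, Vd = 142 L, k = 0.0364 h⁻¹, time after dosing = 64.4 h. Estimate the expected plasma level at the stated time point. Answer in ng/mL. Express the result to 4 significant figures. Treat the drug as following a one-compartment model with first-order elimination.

Total dose = 3.98 × 100 = 398.0 mg
C₀ = Dose / Vd = 398.0 / 142 = 2.803 mg/L
C = C₀ · e^(−k·t) = 2.803 × e^(−0.03640 × 64.4)
  = 2.803 × 0.09593 = 0.2689 mg/L
Convert: 0.2689 mg/L × 1000 = 268.9 ng/mL

268.9 ng/mL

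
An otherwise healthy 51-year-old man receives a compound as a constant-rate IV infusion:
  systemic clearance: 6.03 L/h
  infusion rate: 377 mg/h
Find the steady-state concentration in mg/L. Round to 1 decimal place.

62.5 mg/L

At steady state Css = R₀ / CL = 377 / 6.030 = 62.52 mg/L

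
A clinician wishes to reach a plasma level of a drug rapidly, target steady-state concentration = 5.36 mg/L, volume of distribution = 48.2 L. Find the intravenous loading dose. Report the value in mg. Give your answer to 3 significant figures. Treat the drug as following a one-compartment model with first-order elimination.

258 mg

LD = Css × Vd = 5.36 × 48.2 = 258.4 mg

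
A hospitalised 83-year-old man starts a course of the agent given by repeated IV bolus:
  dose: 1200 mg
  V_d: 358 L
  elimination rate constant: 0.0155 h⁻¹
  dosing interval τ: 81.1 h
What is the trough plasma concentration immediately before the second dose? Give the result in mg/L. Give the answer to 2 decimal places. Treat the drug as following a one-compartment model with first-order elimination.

0.95 mg/L

C₀ per dose = Dose / Vd = 1200 / 358 = 3.352 mg/L
Fraction remaining after one interval: r = e^(−kτ) = e^(−0.01550 × 81.1) = 0.2845
Before dose 2, 1 dose has been given (aged 1τ).
C_trough = C₀ × r = 3.352 × 0.2845 = 0.9536 mg/L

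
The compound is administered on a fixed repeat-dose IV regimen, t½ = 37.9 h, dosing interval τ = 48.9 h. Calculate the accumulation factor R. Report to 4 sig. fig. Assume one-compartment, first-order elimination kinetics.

k = ln2 / t½ = 0.693147 / 37.9 = 0.01829 h⁻¹
e^(−kτ) = e^(−0.01829 × 48.9) = 0.4089
Accumulation ratio R = 1 / (1 − e^(−kτ)) = 1 / (1 − 0.4089) = 1.692

1.692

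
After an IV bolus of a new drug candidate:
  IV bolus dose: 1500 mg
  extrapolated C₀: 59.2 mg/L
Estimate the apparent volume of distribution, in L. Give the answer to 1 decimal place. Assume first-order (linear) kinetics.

Vd = Dose / C₀ = 1500 / 59.2 = 25.34 L

25.3 L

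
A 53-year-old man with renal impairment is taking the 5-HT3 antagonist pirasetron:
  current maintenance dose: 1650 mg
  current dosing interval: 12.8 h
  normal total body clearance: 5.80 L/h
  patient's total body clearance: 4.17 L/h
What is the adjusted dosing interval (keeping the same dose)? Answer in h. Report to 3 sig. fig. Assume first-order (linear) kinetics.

17.8 h

To keep the same average steady-state level, dosing rate must scale with clearance.
CL ratio = 4.17 / 5.80 = 0.7190
New interval (same dose) = 12.8 / 0.7190 = 17.80 h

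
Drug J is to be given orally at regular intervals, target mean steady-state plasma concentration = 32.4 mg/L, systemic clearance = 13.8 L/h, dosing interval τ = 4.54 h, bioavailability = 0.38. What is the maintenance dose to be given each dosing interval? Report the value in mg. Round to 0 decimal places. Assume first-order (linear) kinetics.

At steady state, F × (Dose/τ) = Css × CL.
Dose = Css × CL × τ / F = 32.4 × 13.80 × 4.54 / 0.38 = 5342 mg

5342 mg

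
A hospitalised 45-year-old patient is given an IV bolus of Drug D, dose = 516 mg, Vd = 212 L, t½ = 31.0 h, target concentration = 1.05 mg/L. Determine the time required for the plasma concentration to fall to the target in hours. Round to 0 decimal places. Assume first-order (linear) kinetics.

C₀ = Dose / Vd = 516.0 / 212 = 2.434 mg/L
k = ln2 / t½ = 0.693147 / 31.0 = 0.02236 h⁻¹
t = ln(C₀ / C) / k = ln(2.434 / 1.05) / 0.02236
  = ln(2.318) / 0.02236 = 0.8407 / 0.02236 = 37.60 h

38 h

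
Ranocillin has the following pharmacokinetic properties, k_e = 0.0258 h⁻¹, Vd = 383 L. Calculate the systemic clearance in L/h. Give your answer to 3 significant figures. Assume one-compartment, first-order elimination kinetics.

CL = k × Vd = 0.0258 × 383 = 9.881 L/h

9.88 L/h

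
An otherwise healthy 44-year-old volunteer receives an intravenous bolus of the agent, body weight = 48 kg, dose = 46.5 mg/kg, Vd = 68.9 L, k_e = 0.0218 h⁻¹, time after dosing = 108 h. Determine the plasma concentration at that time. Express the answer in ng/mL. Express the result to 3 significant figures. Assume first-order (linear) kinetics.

Total dose = 46.5 × 48 = 2232 mg
C₀ = Dose / Vd = 2232 / 68.9 = 32.39 mg/L
C = C₀ · e^(−k·t) = 32.39 × e^(−0.02180 × 108)
  = 32.39 × 0.09495 = 3.075 mg/L
Convert: 3.075 mg/L × 1000 = 3075 ng/mL

3080 ng/mL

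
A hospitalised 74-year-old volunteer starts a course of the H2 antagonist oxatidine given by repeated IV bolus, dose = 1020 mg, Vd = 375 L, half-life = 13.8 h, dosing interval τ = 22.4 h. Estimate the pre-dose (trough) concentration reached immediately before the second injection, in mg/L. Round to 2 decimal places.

0.88 mg/L

C₀ per dose = Dose / Vd = 1020 / 375 = 2.720 mg/L
k = ln2 / t½ = 0.693147 / 13.8 = 0.05023 h⁻¹
Fraction remaining after one interval: r = e^(−kτ) = e^(−0.05023 × 22.4) = 0.3246
Before dose 2, 1 dose has been given (aged 1τ).
C_trough = C₀ × r = 2.720 × 0.3246 = 0.8829 mg/L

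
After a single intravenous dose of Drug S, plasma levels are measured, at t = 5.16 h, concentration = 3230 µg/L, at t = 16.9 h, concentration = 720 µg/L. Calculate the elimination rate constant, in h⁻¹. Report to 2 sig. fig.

0.13 h⁻¹

k = ln(C₁/C₂) / (t₂ − t₁) = ln(3230/720) / (16.9 − 5.16)
  = 1.501 / 11.74 = 0.1279 h⁻¹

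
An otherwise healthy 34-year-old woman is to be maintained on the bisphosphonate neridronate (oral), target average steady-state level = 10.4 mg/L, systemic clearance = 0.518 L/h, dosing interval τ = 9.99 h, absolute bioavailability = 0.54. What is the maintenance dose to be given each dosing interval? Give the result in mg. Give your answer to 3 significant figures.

99.7 mg

At steady state, F × (Dose/τ) = Css × CL.
Dose = Css × CL × τ / F = 10.4 × 0.5180 × 9.99 / 0.54 = 99.66 mg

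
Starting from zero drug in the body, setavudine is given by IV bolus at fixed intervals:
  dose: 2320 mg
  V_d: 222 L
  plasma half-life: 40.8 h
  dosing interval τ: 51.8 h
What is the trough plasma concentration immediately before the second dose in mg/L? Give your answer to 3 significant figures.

4.33 mg/L

C₀ per dose = Dose / Vd = 2320 / 222 = 10.45 mg/L
k = ln2 / t½ = 0.693147 / 40.8 = 0.01699 h⁻¹
Fraction remaining after one interval: r = e^(−kτ) = e^(−0.01699 × 51.8) = 0.4147
Before dose 2, 1 dose has been given (aged 1τ).
C_trough = C₀ × r = 10.45 × 0.4147 = 4.334 mg/L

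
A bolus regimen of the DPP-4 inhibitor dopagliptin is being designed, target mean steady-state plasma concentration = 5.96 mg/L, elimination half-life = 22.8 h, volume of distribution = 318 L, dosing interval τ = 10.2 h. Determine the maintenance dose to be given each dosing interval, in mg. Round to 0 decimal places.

k = ln2 / t½ = 0.693147 / 22.8 = 0.03040 h⁻¹
CL = k × Vd = 0.03040 × 318 = 9.667 L/h
At steady state, Dose/τ = Css × CL.
Dose = Css × CL × τ = 5.96 × 9.667 × 10.2 = 587.7 mg

588 mg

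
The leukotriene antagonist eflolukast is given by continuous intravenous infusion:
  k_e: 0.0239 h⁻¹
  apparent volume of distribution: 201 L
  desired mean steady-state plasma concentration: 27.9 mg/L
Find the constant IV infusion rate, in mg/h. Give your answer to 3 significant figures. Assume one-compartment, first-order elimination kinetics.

134 mg/h

CL = k × Vd = 0.02390 × 201 = 4.804 L/h
At steady state, infusion rate R₀ = Css × CL = 27.9 × 4.804 = 134.0 mg/h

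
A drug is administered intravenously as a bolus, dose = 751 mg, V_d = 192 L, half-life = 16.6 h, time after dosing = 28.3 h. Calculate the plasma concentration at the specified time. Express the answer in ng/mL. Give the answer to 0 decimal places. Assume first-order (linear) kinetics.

C₀ = Dose / Vd = 751.0 / 192 = 3.911 mg/L
k = ln2 / t½ = 0.693147 / 16.6 = 0.04176 h⁻¹
C = C₀ · e^(−k·t) = 3.911 × e^(−0.04176 × 28.3)
  = 3.911 × 0.3067 = 1.200 mg/L
Convert: 1.200 mg/L × 1000 = 1200 ng/mL

1200 ng/mL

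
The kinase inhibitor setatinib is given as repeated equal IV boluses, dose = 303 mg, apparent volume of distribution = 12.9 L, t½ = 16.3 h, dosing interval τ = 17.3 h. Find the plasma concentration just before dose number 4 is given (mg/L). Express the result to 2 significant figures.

19 mg/L

C₀ per dose = Dose / Vd = 303 / 12.9 = 23.49 mg/L
k = ln2 / t½ = 0.693147 / 16.3 = 0.04252 h⁻¹
Fraction remaining after one interval: r = e^(−kτ) = e^(−0.04252 × 17.3) = 0.4792
Before dose 4, 3 doses have been given (aged 1τ, 2τ, 3τ).
C_trough = C₀ × (r + r² + … + r^3) = C₀ × r(1−r^3)/(1−r)
        = 23.49 × 0.4792 × (1 − 0.1100) / (1 − 0.4792) = 19.24 mg/L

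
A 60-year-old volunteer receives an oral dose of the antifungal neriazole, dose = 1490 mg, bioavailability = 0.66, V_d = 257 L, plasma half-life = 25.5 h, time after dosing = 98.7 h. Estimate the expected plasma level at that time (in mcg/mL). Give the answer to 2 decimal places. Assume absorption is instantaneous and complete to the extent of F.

0.26 mcg/mL

Amount reaching circulation = F × Dose = 0.66 × 1490 = 983.4 mg
C₀ = F·Dose / Vd = 983.4 / 257 = 3.826 mg/L
k = ln2 / t½ = 0.693147 / 25.5 = 0.02718 h⁻¹
C = C₀ · e^(−k·t) = 3.826 × e^(−0.02718 × 98.7)
  = 3.826 × 0.06838 = 0.2616 mg/L
(0.2616 mg/L = 0.2616 mcg/mL)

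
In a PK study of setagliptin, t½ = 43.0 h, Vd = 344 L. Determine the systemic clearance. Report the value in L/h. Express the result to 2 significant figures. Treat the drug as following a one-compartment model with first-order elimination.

k = ln2 / t½ = 0.693147 / 43.0 = 0.01612 h⁻¹
CL = k × Vd = 0.01612 × 344 = 5.545 L/h

5.5 L/h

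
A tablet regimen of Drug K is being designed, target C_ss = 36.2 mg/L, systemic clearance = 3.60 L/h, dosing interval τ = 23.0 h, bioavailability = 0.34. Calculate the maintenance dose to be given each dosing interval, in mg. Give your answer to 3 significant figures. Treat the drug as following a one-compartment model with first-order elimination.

8820 mg

At steady state, F × (Dose/τ) = Css × CL.
Dose = Css × CL × τ / F = 36.2 × 3.600 × 23.0 / 0.34 = 8816 mg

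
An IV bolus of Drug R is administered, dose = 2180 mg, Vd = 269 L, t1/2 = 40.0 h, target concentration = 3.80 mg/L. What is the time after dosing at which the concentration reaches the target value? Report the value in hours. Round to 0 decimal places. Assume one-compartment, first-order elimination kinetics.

C₀ = Dose / Vd = 2180 / 269 = 8.104 mg/L
k = ln2 / t½ = 0.693147 / 40.0 = 0.01733 h⁻¹
t = ln(C₀ / C) / k = ln(8.104 / 3.80) / 0.01733
  = ln(2.133) / 0.01733 = 0.7575 / 0.01733 = 43.71 h

44 h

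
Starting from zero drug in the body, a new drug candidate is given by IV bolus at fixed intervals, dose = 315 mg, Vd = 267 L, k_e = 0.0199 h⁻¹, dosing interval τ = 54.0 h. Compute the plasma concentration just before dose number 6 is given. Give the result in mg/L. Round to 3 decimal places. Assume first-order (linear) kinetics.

0.609 mg/L

C₀ per dose = Dose / Vd = 315 / 267 = 1.180 mg/L
Fraction remaining after one interval: r = e^(−kτ) = e^(−0.01990 × 54.0) = 0.3414
Before dose 6, 5 doses have been given (aged 1τ, 2τ, 3τ, 4τ, 5τ).
C_trough = C₀ × (r + r² + … + r^5) = C₀ × r(1−r^5)/(1−r)
        = 1.180 × 0.3414 × (1 − 0.004638) / (1 − 0.3414) = 0.6088 mg/L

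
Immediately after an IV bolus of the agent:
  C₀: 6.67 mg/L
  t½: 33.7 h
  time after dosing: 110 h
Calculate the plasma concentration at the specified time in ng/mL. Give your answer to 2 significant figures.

k = ln2 / t½ = 0.693147 / 33.7 = 0.02057 h⁻¹
C = C₀ · e^(−k·t) = 6.670 × e^(−0.02057 × 110)
  = 6.670 × 0.1041 = 0.6943 mg/L
Convert: 0.6943 mg/L × 1000 = 694.3 ng/mL

690 ng/mL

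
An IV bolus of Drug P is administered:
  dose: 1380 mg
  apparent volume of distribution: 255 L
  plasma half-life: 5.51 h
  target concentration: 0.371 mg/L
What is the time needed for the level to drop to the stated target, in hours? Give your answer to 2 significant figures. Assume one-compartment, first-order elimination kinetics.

21 h

C₀ = Dose / Vd = 1380 / 255 = 5.412 mg/L
k = ln2 / t½ = 0.693147 / 5.51 = 0.1258 h⁻¹
t = ln(C₀ / C) / k = ln(5.412 / 0.371) / 0.1258
  = ln(14.59) / 0.1258 = 2.680 / 0.1258 = 21.30 h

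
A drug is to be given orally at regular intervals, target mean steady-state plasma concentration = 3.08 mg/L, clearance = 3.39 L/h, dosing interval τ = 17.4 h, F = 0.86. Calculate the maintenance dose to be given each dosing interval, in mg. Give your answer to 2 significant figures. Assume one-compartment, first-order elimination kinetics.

210 mg

At steady state, F × (Dose/τ) = Css × CL.
Dose = Css × CL × τ / F = 3.08 × 3.390 × 17.4 / 0.86 = 211.3 mg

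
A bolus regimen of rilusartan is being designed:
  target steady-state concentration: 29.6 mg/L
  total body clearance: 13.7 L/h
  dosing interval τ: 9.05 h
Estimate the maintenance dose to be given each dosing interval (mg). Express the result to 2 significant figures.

3700 mg

At steady state, Dose/τ = Css × CL.
Dose = Css × CL × τ = 29.6 × 13.70 × 9.05 = 3670 mg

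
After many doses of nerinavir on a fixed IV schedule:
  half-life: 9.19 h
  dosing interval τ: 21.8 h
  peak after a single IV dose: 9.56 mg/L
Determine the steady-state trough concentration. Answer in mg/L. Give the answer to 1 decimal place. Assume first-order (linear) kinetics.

k = ln2 / t½ = 0.693147 / 9.19 = 0.07542 h⁻¹
e^(−kτ) = e^(−0.07542 × 21.8) = 0.1932
Accumulation ratio R = 1 / (1 − e^(−kτ)) = 1 / (1 − 0.1932) = 1.239
Steady-state trough = C₀ × R × e^(−kτ) = 9.56 × 1.239 × 0.1932 = 2.288 mg/L

2.3 mg/L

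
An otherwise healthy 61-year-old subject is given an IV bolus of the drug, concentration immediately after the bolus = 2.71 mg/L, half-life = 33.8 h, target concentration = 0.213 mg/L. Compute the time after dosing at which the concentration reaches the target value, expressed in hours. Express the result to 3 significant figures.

k = ln2 / t½ = 0.693147 / 33.8 = 0.02051 h⁻¹
t = ln(C₀ / C) / k = ln(2.710 / 0.213) / 0.02051
  = ln(12.72) / 0.02051 = 2.543 / 0.02051 = 124.0 h

124 h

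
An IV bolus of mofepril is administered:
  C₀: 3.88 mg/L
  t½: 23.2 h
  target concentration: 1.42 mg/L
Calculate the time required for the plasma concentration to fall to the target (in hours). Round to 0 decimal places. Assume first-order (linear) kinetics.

34 h

k = ln2 / t½ = 0.693147 / 23.2 = 0.02988 h⁻¹
t = ln(C₀ / C) / k = ln(3.880 / 1.42) / 0.02988
  = ln(2.732) / 0.02988 = 1.005 / 0.02988 = 33.63 h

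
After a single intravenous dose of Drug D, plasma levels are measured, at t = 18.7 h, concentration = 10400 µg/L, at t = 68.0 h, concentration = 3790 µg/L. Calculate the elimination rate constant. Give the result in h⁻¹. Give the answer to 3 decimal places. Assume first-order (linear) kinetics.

k = ln(C₁/C₂) / (t₂ − t₁) = ln(10400/3790) / (68.0 − 18.7)
  = 1.009 / 49.30 = 0.02047 h⁻¹

0.020 h⁻¹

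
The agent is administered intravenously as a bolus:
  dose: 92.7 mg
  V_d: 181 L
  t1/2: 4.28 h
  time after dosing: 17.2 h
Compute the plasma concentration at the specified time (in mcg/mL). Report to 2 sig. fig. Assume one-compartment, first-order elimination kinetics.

C₀ = Dose / Vd = 92.70 / 181 = 0.5122 mg/L
k = ln2 / t½ = 0.693147 / 4.28 = 0.1620 h⁻¹
C = C₀ · e^(−k·t) = 0.5122 × e^(−0.1620 × 17.2)
  = 0.5122 × 0.06164 = 0.03157 mg/L
(0.03157 mg/L = 0.03157 mcg/mL)

0.032 mcg/mL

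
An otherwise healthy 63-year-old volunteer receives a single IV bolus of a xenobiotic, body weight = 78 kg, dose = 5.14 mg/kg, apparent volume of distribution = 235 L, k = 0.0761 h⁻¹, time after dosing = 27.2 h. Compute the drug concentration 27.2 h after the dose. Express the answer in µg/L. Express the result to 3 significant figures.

215 µg/L

Total dose = 5.14 × 78 = 400.9 mg
C₀ = Dose / Vd = 400.9 / 235 = 1.706 mg/L
C = C₀ · e^(−k·t) = 1.706 × e^(−0.07610 × 27.2)
  = 1.706 × 0.1262 = 0.2153 mg/L
Convert: 0.2153 mg/L × 1000 = 215.3 µg/L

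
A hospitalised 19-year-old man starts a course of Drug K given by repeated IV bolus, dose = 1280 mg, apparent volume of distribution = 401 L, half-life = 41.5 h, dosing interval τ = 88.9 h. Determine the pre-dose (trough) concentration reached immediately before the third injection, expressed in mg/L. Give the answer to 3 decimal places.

C₀ per dose = Dose / Vd = 1280 / 401 = 3.192 mg/L
k = ln2 / t½ = 0.693147 / 41.5 = 0.01670 h⁻¹
Fraction remaining after one interval: r = e^(−kτ) = e^(−0.01670 × 88.9) = 0.2266
Before dose 3, 2 doses have been given (aged 1τ, 2τ).
C_trough = C₀ × (r + r²) = 3.192 × (0.2266 + 0.05135) = 0.8872 mg/L

0.887 mg/L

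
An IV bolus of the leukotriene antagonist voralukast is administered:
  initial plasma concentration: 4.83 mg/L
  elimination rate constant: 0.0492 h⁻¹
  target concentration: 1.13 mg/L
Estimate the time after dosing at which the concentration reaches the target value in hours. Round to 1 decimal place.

t = ln(C₀ / C) / k = ln(4.830 / 1.13) / 0.04920
  = ln(4.274) / 0.04920 = 1.453 / 0.04920 = 29.53 h

29.5 h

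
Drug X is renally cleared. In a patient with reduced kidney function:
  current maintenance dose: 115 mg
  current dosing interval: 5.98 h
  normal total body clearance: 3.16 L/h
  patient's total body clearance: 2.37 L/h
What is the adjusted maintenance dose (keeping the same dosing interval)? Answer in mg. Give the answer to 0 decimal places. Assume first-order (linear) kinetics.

To keep the same average steady-state level, dosing rate must scale with clearance.
CL ratio = 2.37 / 3.16 = 0.7500
New dose (same interval) = 115 × 0.7500 = 86.25 mg

86 mg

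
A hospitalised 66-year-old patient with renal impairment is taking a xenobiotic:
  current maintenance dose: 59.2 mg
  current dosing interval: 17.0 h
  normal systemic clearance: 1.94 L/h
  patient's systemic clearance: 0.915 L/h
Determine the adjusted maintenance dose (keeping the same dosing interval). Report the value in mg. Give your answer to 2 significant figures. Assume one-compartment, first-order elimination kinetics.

28 mg

To keep the same average steady-state level, dosing rate must scale with clearance.
CL ratio = 0.915 / 1.94 = 0.4716
New dose (same interval) = 59.2 × 0.4716 = 27.92 mg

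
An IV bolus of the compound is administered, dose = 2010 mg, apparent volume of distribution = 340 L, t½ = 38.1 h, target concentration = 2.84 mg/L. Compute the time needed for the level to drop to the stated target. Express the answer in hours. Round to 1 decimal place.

C₀ = Dose / Vd = 2010 / 340 = 5.912 mg/L
k = ln2 / t½ = 0.693147 / 38.1 = 0.01819 h⁻¹
t = ln(C₀ / C) / k = ln(5.912 / 2.84) / 0.01819
  = ln(2.082) / 0.01819 = 0.7333 / 0.01819 = 40.31 h

40.3 h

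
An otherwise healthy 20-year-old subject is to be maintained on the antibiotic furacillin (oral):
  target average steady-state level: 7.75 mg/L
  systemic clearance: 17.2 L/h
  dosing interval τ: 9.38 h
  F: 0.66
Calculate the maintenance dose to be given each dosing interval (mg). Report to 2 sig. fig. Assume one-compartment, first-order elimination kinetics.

At steady state, F × (Dose/τ) = Css × CL.
Dose = Css × CL × τ / F = 7.75 × 17.20 × 9.38 / 0.66 = 1894 mg

1900 mg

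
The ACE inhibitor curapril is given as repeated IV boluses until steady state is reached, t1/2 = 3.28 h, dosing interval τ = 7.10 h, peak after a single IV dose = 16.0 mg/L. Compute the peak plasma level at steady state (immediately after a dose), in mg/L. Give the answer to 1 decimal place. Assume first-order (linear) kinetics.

k = ln2 / t½ = 0.693147 / 3.28 = 0.2113 h⁻¹
e^(−kτ) = e^(−0.2113 × 7.10) = 0.2231
Accumulation ratio R = 1 / (1 − e^(−kτ)) = 1 / (1 − 0.2231) = 1.287
Steady-state peak = C₀ × R = 16.0 × 1.287 = 20.59 mg/L

20.6 mg/L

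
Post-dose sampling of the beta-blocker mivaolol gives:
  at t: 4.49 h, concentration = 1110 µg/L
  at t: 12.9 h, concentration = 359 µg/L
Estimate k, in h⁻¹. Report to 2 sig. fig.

0.13 h⁻¹

k = ln(C₁/C₂) / (t₂ − t₁) = ln(1110/359) / (12.9 − 4.49)
  = 1.129 / 8.410 = 0.1342 h⁻¹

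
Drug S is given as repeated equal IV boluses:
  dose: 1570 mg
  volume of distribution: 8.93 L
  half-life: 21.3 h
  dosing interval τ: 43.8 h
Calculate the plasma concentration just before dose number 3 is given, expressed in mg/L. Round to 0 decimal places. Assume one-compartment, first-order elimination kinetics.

C₀ per dose = Dose / Vd = 1570 / 8.93 = 175.8 mg/L
k = ln2 / t½ = 0.693147 / 21.3 = 0.03254 h⁻¹
Fraction remaining after one interval: r = e^(−kτ) = e^(−0.03254 × 43.8) = 0.2404
Before dose 3, 2 doses have been given (aged 1τ, 2τ).
C_trough = C₀ × (r + r²) = 175.8 × (0.2404 + 0.05779) = 52.42 mg/L

52 mg/L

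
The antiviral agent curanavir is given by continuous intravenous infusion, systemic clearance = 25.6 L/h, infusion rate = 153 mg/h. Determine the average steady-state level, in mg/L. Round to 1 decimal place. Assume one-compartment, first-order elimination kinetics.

6.0 mg/L

At steady state Css = R₀ / CL = 153 / 25.60 = 5.977 mg/L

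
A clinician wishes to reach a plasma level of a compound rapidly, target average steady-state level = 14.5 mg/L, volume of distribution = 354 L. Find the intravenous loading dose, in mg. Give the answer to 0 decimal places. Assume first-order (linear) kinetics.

LD = Css × Vd = 14.5 × 354 = 5133 mg

5133 mg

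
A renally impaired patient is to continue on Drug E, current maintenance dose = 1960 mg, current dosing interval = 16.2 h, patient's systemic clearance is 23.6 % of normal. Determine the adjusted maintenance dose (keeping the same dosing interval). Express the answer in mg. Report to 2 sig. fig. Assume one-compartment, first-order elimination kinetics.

460 mg

To keep the same average steady-state level, dosing rate must scale with clearance.
CL ratio = 23.6 / 100 = 0.2360
New dose (same interval) = 1960 × 0.2360 = 462.6 mg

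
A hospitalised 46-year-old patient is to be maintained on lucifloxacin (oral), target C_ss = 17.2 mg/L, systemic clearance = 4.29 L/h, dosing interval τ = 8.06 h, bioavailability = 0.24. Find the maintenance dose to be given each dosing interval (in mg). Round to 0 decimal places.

2478 mg

At steady state, F × (Dose/τ) = Css × CL.
Dose = Css × CL × τ / F = 17.2 × 4.290 × 8.06 / 0.24 = 2478 mg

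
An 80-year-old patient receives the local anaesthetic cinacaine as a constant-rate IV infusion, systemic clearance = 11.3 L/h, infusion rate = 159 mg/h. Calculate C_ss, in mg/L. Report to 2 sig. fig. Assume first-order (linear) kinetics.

At steady state Css = R₀ / CL = 159 / 11.30 = 14.07 mg/L

14 mg/L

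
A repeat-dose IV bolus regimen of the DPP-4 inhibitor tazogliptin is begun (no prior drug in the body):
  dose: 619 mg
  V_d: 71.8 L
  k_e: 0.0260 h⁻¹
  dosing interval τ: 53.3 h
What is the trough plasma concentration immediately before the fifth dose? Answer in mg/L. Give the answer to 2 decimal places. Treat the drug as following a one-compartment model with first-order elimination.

C₀ per dose = Dose / Vd = 619 / 71.8 = 8.621 mg/L
Fraction remaining after one interval: r = e^(−kτ) = e^(−0.02600 × 53.3) = 0.2501
Before dose 5, 4 doses have been given (aged 1τ, 2τ, 3τ, 4τ).
C_trough = C₀ × (r + r² + … + r^4) = C₀ × r(1−r^4)/(1−r)
        = 8.621 × 0.2501 × (1 − 0.003913) / (1 − 0.2501) = 2.864 mg/L

2.86 mg/L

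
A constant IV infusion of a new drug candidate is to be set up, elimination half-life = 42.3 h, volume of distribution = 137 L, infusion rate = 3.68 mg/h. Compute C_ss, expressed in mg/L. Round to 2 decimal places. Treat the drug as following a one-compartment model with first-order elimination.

k = ln2 / t½ = 0.693147 / 42.3 = 0.01639 h⁻¹
CL = k × Vd = 0.01639 × 137 = 2.245 L/h
At steady state Css = R₀ / CL = 3.68 / 2.245 = 1.639 mg/L

1.64 mg/L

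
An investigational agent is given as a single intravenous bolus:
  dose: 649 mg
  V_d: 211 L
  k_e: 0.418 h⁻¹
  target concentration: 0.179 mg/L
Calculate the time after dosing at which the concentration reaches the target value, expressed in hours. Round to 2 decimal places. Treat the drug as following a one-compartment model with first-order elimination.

6.80 h

C₀ = Dose / Vd = 649.0 / 211 = 3.076 mg/L
t = ln(C₀ / C) / k = ln(3.076 / 0.179) / 0.4180
  = ln(17.18) / 0.4180 = 2.844 / 0.4180 = 6.804 h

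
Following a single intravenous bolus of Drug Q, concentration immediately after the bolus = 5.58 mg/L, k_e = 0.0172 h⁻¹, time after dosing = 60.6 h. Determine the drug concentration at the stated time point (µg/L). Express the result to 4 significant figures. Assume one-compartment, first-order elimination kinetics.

1968 µg/L

C = C₀ · e^(−k·t) = 5.580 × e^(−0.01720 × 60.6)
  = 5.580 × 0.3526 = 1.968 mg/L
Convert: 1.968 mg/L × 1000 = 1968 µg/L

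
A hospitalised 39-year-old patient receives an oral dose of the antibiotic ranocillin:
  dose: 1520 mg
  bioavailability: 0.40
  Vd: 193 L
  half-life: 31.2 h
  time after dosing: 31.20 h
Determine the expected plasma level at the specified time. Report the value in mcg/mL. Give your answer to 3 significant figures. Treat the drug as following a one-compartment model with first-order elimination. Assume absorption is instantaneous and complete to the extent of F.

Amount reaching circulation = F × Dose = 0.40 × 1520 = 608.0 mg
C₀ = F·Dose / Vd = 608.0 / 193 = 3.150 mg/L
k = ln2 / t½ = 0.693147 / 31.2 = 0.02222 h⁻¹
t / t½ = 31.20 / 31.2 = 1 half-lives
C = C₀ × (1/2)^1 = 3.150 × 0.5000 = 1.575 mg/L
(1.575 mg/L = 1.575 mcg/mL)

1.58 mcg/mL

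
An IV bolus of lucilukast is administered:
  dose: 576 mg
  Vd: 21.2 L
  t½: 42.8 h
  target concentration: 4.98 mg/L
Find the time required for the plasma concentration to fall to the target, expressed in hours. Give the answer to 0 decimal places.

C₀ = Dose / Vd = 576.0 / 21.2 = 27.17 mg/L
k = ln2 / t½ = 0.693147 / 42.8 = 0.01620 h⁻¹
t = ln(C₀ / C) / k = ln(27.17 / 4.98) / 0.01620
  = ln(5.456) / 0.01620 = 1.697 / 0.01620 = 104.8 h

105 h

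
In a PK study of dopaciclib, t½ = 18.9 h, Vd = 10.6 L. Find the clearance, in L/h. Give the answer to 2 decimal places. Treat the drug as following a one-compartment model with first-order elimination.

0.39 L/h

k = ln2 / t½ = 0.693147 / 18.9 = 0.03667 h⁻¹
CL = k × Vd = 0.03667 × 10.6 = 0.3887 L/h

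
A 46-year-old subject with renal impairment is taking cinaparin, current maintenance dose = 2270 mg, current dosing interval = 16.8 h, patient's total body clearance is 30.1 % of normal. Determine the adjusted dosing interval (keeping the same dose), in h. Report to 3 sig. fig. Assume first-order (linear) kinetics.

55.8 h

To keep the same average steady-state level, dosing rate must scale with clearance.
CL ratio = 30.1 / 100 = 0.3010
New interval (same dose) = 16.8 / 0.3010 = 55.81 h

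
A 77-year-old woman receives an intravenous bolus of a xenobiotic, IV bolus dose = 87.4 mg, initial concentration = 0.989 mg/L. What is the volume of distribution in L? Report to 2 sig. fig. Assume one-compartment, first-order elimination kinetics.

Vd = Dose / C₀ = 87.40 / 0.989 = 88.37 L

88 L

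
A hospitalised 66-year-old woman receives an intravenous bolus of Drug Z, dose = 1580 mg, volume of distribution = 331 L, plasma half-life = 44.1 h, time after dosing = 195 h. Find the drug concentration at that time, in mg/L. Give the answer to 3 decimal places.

C₀ = Dose / Vd = 1580 / 331 = 4.773 mg/L
k = ln2 / t½ = 0.693147 / 44.1 = 0.01572 h⁻¹
C = C₀ · e^(−k·t) = 4.773 × e^(−0.01572 × 195)
  = 4.773 × 0.04664 = 0.2226 mg/L

0.223 mg/L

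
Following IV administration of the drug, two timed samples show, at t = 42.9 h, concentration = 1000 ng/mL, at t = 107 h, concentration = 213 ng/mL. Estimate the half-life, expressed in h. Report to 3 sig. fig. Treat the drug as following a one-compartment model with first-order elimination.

28.7 h

k = ln(C₁/C₂) / (t₂ − t₁) = ln(1000/213) / (107 − 42.9)
  = 1.546 / 64.10 = 0.02412 h⁻¹
t½ = ln2 / k = 0.693147 / 0.02412 = 28.74 h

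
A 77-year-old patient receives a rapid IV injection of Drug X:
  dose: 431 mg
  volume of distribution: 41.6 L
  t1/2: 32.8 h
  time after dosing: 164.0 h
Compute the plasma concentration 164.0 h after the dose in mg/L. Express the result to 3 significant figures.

C₀ = Dose / Vd = 431.0 / 41.6 = 10.36 mg/L
k = ln2 / t½ = 0.693147 / 32.8 = 0.02113 h⁻¹
t / t½ = 164.0 / 32.8 = 5 half-lives
C = C₀ × (1/2)^5 = 10.36 × 0.03125 = 0.3238 mg/L

0.324 mg/L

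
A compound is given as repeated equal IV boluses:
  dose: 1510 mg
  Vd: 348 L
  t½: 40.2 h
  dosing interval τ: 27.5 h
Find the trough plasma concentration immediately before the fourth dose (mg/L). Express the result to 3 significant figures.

C₀ per dose = Dose / Vd = 1510 / 348 = 4.339 mg/L
k = ln2 / t½ = 0.693147 / 40.2 = 0.01724 h⁻¹
Fraction remaining after one interval: r = e^(−kτ) = e^(−0.01724 × 27.5) = 0.6224
Before dose 4, 3 doses have been given (aged 1τ, 2τ, 3τ).
C_trough = C₀ × (r + r² + … + r^3) = C₀ × r(1−r^3)/(1−r)
        = 4.339 × 0.6224 × (1 − 0.2411) / (1 − 0.6224) = 5.428 mg/L

5.43 mg/L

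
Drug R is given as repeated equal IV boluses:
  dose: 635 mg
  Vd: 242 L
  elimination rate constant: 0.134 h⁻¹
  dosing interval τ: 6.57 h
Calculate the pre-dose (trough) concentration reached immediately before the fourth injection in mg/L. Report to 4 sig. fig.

1.726 mg/L

C₀ per dose = Dose / Vd = 635 / 242 = 2.624 mg/L
Fraction remaining after one interval: r = e^(−kτ) = e^(−0.1340 × 6.57) = 0.4146
Before dose 4, 3 doses have been given (aged 1τ, 2τ, 3τ).
C_trough = C₀ × (r + r² + … + r^3) = C₀ × r(1−r^3)/(1−r)
        = 2.624 × 0.4146 × (1 − 0.07127) / (1 − 0.4146) = 1.726 mg/L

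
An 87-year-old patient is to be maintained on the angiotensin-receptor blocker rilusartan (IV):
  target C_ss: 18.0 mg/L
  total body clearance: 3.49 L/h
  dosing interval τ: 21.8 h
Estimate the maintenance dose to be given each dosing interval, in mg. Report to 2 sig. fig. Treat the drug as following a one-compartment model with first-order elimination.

At steady state, Dose/τ = Css × CL.
Dose = Css × CL × τ = 18.0 × 3.490 × 21.8 = 1369 mg

1400 mg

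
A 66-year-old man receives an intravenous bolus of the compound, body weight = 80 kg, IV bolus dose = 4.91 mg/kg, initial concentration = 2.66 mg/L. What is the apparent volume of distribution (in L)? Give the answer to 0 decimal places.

148 L

Dose = 4.91 × 80 = 392.8 mg
Vd = Dose / C₀ = 392.8 / 2.66 = 147.7 L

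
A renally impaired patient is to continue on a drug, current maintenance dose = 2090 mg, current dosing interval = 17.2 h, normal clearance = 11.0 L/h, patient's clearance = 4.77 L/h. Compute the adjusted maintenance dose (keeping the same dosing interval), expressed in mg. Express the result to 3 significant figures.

To keep the same average steady-state level, dosing rate must scale with clearance.
CL ratio = 4.77 / 11.0 = 0.4336
New dose (same interval) = 2090 × 0.4336 = 906.2 mg

906 mg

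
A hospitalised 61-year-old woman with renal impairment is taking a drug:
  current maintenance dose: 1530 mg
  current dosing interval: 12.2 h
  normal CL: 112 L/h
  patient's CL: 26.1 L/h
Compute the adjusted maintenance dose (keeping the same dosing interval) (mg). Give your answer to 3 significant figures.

357 mg

To keep the same average steady-state level, dosing rate must scale with clearance.
CL ratio = 26.1 / 112 = 0.2330
New dose (same interval) = 1530 × 0.2330 = 356.5 mg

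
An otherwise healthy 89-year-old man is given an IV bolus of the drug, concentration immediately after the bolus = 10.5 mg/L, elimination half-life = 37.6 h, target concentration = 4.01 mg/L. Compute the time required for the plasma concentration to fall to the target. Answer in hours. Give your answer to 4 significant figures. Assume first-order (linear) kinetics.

k = ln2 / t½ = 0.693147 / 37.6 = 0.01843 h⁻¹
t = ln(C₀ / C) / k = ln(10.50 / 4.01) / 0.01843
  = ln(2.618) / 0.01843 = 0.9624 / 0.01843 = 52.22 h

52.22 h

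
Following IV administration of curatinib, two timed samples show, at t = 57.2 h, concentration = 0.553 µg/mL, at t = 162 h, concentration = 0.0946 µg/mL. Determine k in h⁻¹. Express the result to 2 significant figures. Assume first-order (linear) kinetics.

0.017 h⁻¹

k = ln(C₁/C₂) / (t₂ − t₁) = ln(0.553/0.0946) / (162 − 57.2)
  = 1.766 / 104.8 = 0.01685 h⁻¹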